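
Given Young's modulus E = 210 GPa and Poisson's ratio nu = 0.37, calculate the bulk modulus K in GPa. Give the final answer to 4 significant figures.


K = E / (3*(1-2*nu))
K = 210 / (3*(1-2*0.37))
K = 269.2 GPa


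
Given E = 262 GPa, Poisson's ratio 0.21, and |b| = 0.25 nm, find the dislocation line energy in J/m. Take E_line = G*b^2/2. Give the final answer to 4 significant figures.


Step 1: G = E / (2*(1+nu))
G = 262 / (2*(1+0.21)) = 108.264 GPa = 1.08264e+11 Pa
Step 2: E_line = G*b^2/2
b = 0.25 nm = 2.5e-10 m
E_line = 0.5 * 1.08264e+11 * (2.5e-10)^2 = 3.383e-09 J/m


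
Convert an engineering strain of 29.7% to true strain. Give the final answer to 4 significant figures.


epsilon_true = ln(1 + epsilon_eng)
epsilon_true = ln(1 + 0.297)
epsilon_true = 0.2601


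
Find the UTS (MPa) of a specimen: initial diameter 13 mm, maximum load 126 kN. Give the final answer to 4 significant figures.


A0 = pi*(d/2)^2 = pi*(13/2)^2 = 132.732 mm^2
UTS = F_max / A0 = 126*1000 / 132.732
UTS = 949.3 MPa


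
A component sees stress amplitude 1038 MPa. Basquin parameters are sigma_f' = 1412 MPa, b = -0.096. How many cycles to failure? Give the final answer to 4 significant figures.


sigma_a = sigma_f' * (2*Nf)^b
2*Nf = (sigma_a / sigma_f')^(1/b)
2*Nf = (1038 / 1412)^(1/-0.096)
2*Nf = 24.6636
Nf = 12.33 cycles


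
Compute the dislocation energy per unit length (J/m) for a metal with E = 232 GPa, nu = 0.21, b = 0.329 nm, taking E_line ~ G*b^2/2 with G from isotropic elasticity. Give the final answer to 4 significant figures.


Step 1: G = E / (2*(1+nu))
G = 232 / (2*(1+0.21)) = 95.8678 GPa = 9.58678e+10 Pa
Step 2: E_line = G*b^2/2
b = 0.329 nm = 3.29e-10 m
E_line = 0.5 * 9.58678e+10 * (3.29e-10)^2 = 5.188e-09 J/m


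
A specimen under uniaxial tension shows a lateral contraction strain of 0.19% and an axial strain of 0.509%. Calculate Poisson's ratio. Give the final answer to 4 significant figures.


nu = -epsilon_lat / epsilon_axial
Lateral strain is contraction (negative), so using magnitudes:
nu = 0.19 / 0.509
nu = 0.3733


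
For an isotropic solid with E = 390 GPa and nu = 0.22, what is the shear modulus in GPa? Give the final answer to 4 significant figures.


G = E / (2*(1+nu))
G = 390 / (2*(1+0.22))
G = 159.8 GPa


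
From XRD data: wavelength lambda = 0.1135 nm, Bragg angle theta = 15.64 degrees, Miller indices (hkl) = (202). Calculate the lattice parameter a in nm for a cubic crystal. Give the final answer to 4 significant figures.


d = lambda / (2*sin(theta))
d = 0.1135 / (2*sin(15.64 deg))
d = 0.210503 nm
a = d * sqrt(h^2+k^2+l^2) = 0.210503 * sqrt(8)
a = 0.5954 nm


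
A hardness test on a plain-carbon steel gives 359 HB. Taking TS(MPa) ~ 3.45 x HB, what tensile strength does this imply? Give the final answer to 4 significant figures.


TS (MPa) = 3.45 * HB
TS = 3.45 * 359
TS = 1239 MPa


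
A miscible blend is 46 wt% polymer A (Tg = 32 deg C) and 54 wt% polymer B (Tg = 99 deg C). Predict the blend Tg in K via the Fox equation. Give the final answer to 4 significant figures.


1/Tg = w1/Tg1 + w2/Tg2 (in Kelvin)
Tg1 = 305.15 K, Tg2 = 372.15 K
1/Tg = 0.46/305.15 + 0.54/372.15
Tg = 338 K


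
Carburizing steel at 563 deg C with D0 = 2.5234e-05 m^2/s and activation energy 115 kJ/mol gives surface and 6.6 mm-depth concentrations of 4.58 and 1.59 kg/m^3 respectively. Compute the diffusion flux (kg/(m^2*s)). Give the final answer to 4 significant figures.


Step 1: D = D0 * exp(-Qd/(R*T))
T = 563 + 273.15 = 836.15 K
D = 2.5234e-05 * exp(-115e3 / (8.314 * 836.15)) = 1.65055e-12 m^2/s
Step 2: J = D * (C1 - C2) / dx
J = 1.65055e-12 * (4.58 - 1.59) / 6.6e-03
J = 7.477e-10 kg/(m^2*s)


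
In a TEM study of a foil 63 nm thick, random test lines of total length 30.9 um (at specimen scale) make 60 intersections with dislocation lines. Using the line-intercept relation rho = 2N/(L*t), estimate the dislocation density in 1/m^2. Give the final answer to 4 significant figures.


rho = 2N / (L * t)
L = 30.9 um = 3.09e-05 m, t = 63 nm = 6.3e-08 m
rho = 2 * 60 / (3.09e-05 * 6.3e-08)
rho = 6.164e+13 1/m^2


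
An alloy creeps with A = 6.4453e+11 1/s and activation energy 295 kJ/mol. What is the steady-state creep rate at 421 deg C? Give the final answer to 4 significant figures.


rate = A * exp(-Q / (R*T))
T = 421 + 273.15 = 694.15 K
rate = 6.4453e+11 * exp(-295e3 / (8.314 * 694.15))
rate = 4.071e-11 1/s


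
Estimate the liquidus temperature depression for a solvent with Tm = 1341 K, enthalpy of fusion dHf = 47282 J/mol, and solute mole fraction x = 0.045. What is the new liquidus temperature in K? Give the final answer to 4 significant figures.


dT = R*Tm^2*x / dHf
dT = 8.314 * 1341^2 * 0.045 / 47282
dT = 14.2293 K
T_new = 1341 - 14.2293 = 1327 K


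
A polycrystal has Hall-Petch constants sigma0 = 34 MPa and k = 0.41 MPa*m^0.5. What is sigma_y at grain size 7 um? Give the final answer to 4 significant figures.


sigma_y = sigma0 + k / sqrt(d)
d = 7 um = 7e-06 m
sigma_y = 34 + 0.41 / sqrt(7e-06)
sigma_y = 189 MPa


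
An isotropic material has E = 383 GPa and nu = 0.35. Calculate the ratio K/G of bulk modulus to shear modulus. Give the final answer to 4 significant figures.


G = E / (2*(1+nu))
G = 383 / (2*(1+0.35)) = 141.852 GPa
K = E / (3*(1-2*nu))
K = 383 / (3*(1-2*0.35)) = 425.556 GPa
K/G = 425.556 / 141.852 = 3


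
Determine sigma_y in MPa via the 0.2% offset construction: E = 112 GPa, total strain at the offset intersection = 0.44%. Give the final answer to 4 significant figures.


Offset strain = 0.002
Elastic strain at yield = total_strain - offset = 4.4e-03 - 0.002 = 2.4e-03
sigma_y = E * elastic_strain = 112000 * 2.4e-03
sigma_y = 268.8 MPa


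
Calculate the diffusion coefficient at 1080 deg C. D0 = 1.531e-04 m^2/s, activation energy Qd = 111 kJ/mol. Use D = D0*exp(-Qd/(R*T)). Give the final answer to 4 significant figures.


D = D0 * exp(-Qd / (R*T))
T = 1353.15 K
D = 1.531e-04 * exp(-111e3 / (8.314 * 1353.15))
D = 7.943e-09 m^2/s


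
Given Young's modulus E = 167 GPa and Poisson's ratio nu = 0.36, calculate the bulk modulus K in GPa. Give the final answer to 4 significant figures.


K = E / (3*(1-2*nu))
K = 167 / (3*(1-2*0.36))
K = 198.8 GPa


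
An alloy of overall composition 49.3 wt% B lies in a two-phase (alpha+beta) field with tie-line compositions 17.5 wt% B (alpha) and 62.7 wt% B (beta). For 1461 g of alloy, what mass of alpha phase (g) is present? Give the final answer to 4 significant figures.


f_alpha = (C_beta - C0) / (C_beta - C_alpha)
f_alpha = (62.7 - 49.3) / (62.7 - 17.5) = 0.29646
m_alpha = f_alpha * m_total = 0.29646 * 1461 = 433.1 g


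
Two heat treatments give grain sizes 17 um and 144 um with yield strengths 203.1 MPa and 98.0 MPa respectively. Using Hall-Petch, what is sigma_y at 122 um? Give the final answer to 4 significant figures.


sigma_y = sigma0 + k / sqrt(d)
1/sqrt(d1) = 1/sqrt(1.7e-05) = 242.536;  1/sqrt(d2) = 83.3333
k = (sigma1 - sigma2) / (1/sqrt(d1) - 1/sqrt(d2)) = (203.1 - 98.0) / (242.536 - 83.3333) = 0.660166 MPa*m^0.5
sigma0 = sigma1 - k/sqrt(d1) = 203.1 - 0.660166*242.536 = 42.9861 MPa
sigma_y(d3) = 42.9861 + 0.660166 / sqrt(1.22e-04) = 102.8 MPa


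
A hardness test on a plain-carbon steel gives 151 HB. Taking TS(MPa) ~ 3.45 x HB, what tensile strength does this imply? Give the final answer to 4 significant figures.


TS (MPa) = 3.45 * HB
TS = 3.45 * 151
TS = 521 MPa


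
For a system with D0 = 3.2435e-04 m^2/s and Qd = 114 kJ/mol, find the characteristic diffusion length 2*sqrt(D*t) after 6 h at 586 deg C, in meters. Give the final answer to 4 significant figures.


Step 1: D = D0 * exp(-Qd/(R*T))
T = 859.15 K
D = 3.2435e-04 * exp(-114e3 / (8.314 * 859.15)) = 3.80003e-11 m^2/s
Step 2: L = 2*sqrt(D*t)
t = 6 h = 21600 s
L = 2*sqrt(3.80003e-11 * 21600) = 1.812e-03 m


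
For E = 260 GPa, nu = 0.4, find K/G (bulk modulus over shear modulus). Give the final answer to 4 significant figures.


G = E / (2*(1+nu))
G = 260 / (2*(1+0.4)) = 92.8571 GPa
K = E / (3*(1-2*nu))
K = 260 / (3*(1-2*0.4)) = 433.333 GPa
K/G = 433.333 / 92.8571 = 4.667


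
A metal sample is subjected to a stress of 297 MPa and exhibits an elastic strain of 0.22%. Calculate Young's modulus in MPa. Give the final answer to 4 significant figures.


E = sigma / epsilon
epsilon = 0.22% = 2.2e-03
E = 297 / 2.2e-03
E = 135000 MPa


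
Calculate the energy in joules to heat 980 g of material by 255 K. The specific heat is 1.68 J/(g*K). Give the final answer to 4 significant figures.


Q = m * cp * dT
Q = 980 * 1.68 * 255
Q = 419800 J


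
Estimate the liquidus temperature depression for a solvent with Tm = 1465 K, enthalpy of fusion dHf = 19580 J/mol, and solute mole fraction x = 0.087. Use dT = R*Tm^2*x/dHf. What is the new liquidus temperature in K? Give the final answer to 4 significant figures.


dT = R*Tm^2*x / dHf
dT = 8.314 * 1465^2 * 0.087 / 19580
dT = 79.2851 K
T_new = 1465 - 79.2851 = 1386 K


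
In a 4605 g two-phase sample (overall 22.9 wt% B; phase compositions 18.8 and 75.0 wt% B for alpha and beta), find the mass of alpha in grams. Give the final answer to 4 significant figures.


f_alpha = (C_beta - C0) / (C_beta - C_alpha)
f_alpha = (75.0 - 22.9) / (75.0 - 18.8) = 0.927046
m_alpha = f_alpha * m_total = 0.927046 * 4605 = 4269 g


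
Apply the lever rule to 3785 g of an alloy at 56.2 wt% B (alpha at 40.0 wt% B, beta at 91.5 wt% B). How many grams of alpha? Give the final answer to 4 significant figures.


f_alpha = (C_beta - C0) / (C_beta - C_alpha)
f_alpha = (91.5 - 56.2) / (91.5 - 40.0) = 0.685437
m_alpha = f_alpha * m_total = 0.685437 * 3785 = 2594 g


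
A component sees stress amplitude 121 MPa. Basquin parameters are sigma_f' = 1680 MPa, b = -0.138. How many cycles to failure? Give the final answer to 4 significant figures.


sigma_a = sigma_f' * (2*Nf)^b
2*Nf = (sigma_a / sigma_f')^(1/b)
2*Nf = (121 / 1680)^(1/-0.138)
2*Nf = 1.90177e+08
Nf = 9.509e+07 cycles


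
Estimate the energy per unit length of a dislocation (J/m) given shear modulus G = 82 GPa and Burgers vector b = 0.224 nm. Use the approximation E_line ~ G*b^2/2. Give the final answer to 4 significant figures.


E = G*b^2/2
b = 0.224 nm = 2.24e-10 m
G = 82 GPa = 8.2e+10 Pa
E = 0.5 * 8.2e+10 * (2.24e-10)^2
E = 2.057e-09 J/m


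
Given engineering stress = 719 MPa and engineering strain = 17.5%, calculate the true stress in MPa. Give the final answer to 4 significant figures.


sigma_true = sigma_eng * (1 + epsilon_eng)
sigma_true = 719 * (1 + 0.175)
sigma_true = 844.8 MPa


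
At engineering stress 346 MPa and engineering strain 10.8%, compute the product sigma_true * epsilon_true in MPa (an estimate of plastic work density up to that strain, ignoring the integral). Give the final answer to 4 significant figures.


sigma_true = sigma_eng * (1 + epsilon_eng)
sigma_true = 346 * (1 + 0.108) = 383.368 MPa
epsilon_true = ln(1 + epsilon_eng)
epsilon_true = ln(1 + 0.108) = 0.102557
sigma_true * epsilon_true = 383.368 * 0.102557 = 39.32 MPa


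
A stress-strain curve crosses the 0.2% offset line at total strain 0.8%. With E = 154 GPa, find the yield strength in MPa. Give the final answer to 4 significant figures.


Offset strain = 0.002
Elastic strain at yield = total_strain - offset = 8e-03 - 0.002 = 6e-03
sigma_y = E * elastic_strain = 154000 * 6e-03
sigma_y = 924 MPa


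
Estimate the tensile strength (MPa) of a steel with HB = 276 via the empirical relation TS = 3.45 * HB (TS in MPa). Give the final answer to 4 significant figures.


TS (MPa) = 3.45 * HB
TS = 3.45 * 276
TS = 952.2 MPa


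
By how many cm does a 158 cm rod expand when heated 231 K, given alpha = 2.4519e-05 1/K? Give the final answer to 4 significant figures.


dL = L0 * alpha * dT
dL = 158 * 2.4519e-05 * 231
dL = 0.8949 cm


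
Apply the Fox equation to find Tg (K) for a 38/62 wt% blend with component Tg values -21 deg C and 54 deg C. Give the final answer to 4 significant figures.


1/Tg = w1/Tg1 + w2/Tg2 (in Kelvin)
Tg1 = 252.15 K, Tg2 = 327.15 K
1/Tg = 0.38/252.15 + 0.62/327.15
Tg = 293.9 K


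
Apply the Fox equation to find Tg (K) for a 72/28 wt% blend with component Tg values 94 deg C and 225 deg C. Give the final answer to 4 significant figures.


1/Tg = w1/Tg1 + w2/Tg2 (in Kelvin)
Tg1 = 367.15 K, Tg2 = 498.15 K
1/Tg = 0.72/367.15 + 0.28/498.15
Tg = 396.3 K


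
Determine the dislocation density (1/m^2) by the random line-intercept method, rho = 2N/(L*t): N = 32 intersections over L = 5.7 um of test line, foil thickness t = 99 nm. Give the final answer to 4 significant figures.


rho = 2N / (L * t)
L = 5.7 um = 5.7e-06 m, t = 99 nm = 9.9e-08 m
rho = 2 * 32 / (5.7e-06 * 9.9e-08)
rho = 1.134e+14 1/m^2


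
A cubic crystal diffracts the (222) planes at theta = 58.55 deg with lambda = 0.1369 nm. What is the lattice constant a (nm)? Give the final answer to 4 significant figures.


d = lambda / (2*sin(theta))
d = 0.1369 / (2*sin(58.55 deg))
d = 0.0802372 nm
a = d * sqrt(h^2+k^2+l^2) = 0.0802372 * sqrt(12)
a = 0.2779 nm


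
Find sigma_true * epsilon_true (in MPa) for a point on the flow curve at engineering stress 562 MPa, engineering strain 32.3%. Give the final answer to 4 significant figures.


sigma_true = sigma_eng * (1 + epsilon_eng)
sigma_true = 562 * (1 + 0.323) = 743.526 MPa
epsilon_true = ln(1 + epsilon_eng)
epsilon_true = ln(1 + 0.323) = 0.279902
sigma_true * epsilon_true = 743.526 * 0.279902 = 208.1 MPa


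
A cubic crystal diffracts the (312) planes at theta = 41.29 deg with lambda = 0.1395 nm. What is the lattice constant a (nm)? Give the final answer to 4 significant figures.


d = lambda / (2*sin(theta))
d = 0.1395 / (2*sin(41.29 deg))
d = 0.105703 nm
a = d * sqrt(h^2+k^2+l^2) = 0.105703 * sqrt(14)
a = 0.3955 nm


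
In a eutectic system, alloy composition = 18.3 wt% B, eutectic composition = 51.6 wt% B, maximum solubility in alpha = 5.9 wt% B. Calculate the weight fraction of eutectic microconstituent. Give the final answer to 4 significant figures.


f_primary = (C_e - C0) / (C_e - C_alpha_max)
f_primary = (51.6 - 18.3) / (51.6 - 5.9)
f_primary = 0.728665
f_eutectic = 1 - 0.728665 = 0.2713


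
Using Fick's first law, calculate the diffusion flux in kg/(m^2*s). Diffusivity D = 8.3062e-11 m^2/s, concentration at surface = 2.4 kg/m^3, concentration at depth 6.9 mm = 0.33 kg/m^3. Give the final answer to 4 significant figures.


J = -D * (dC/dx) = D * (C1 - C2) / dx
J = 8.3062e-11 * (2.4 - 0.33) / 6.9e-03
J = 2.492e-08 kg/(m^2*s)


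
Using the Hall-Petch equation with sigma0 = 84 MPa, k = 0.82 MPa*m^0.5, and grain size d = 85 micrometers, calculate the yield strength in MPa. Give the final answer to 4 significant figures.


sigma_y = sigma0 + k / sqrt(d)
d = 85 um = 8.5e-05 m
sigma_y = 84 + 0.82 / sqrt(8.5e-05)
sigma_y = 172.9 MPa


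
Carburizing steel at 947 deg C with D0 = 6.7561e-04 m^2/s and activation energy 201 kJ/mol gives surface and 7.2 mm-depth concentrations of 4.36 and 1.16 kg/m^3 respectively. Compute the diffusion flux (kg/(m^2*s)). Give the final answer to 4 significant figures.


Step 1: D = D0 * exp(-Qd/(R*T))
T = 947 + 273.15 = 1220.15 K
D = 6.7561e-04 * exp(-201e3 / (8.314 * 1220.15)) = 1.67715e-12 m^2/s
Step 2: J = D * (C1 - C2) / dx
J = 1.67715e-12 * (4.36 - 1.16) / 7.2e-03
J = 7.454e-10 kg/(m^2*s)


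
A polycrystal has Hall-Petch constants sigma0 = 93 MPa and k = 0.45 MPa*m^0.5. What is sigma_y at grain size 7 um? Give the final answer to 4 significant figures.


sigma_y = sigma0 + k / sqrt(d)
d = 7 um = 7e-06 m
sigma_y = 93 + 0.45 / sqrt(7e-06)
sigma_y = 263.1 MPa


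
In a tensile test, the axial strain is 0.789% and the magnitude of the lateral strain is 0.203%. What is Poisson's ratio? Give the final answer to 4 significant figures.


nu = -epsilon_lat / epsilon_axial
Lateral strain is contraction (negative), so using magnitudes:
nu = 0.203 / 0.789
nu = 0.2573


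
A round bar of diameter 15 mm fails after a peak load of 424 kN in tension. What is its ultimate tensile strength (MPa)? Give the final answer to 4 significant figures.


A0 = pi*(d/2)^2 = pi*(15/2)^2 = 176.715 mm^2
UTS = F_max / A0 = 424*1000 / 176.715
UTS = 2399 MPa


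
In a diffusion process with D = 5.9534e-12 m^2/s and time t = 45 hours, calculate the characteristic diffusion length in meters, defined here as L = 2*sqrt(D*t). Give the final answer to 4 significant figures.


t = 45 hr = 162000 s
Diffusion length = 2*sqrt(D*t)
= 2*sqrt(5.9534e-12 * 162000)
= 1.964e-03 m


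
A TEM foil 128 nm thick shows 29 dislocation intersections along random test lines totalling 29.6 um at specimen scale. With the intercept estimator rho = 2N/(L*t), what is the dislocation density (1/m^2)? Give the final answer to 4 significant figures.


rho = 2N / (L * t)
L = 29.6 um = 2.96e-05 m, t = 128 nm = 1.28e-07 m
rho = 2 * 29 / (2.96e-05 * 1.28e-07)
rho = 1.531e+13 1/m^2


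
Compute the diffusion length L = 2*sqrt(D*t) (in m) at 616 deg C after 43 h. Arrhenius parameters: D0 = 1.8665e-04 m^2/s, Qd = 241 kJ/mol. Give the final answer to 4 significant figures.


Step 1: D = D0 * exp(-Qd/(R*T))
T = 889.15 K
D = 1.8665e-04 * exp(-241e3 / (8.314 * 889.15)) = 1.29586e-18 m^2/s
Step 2: L = 2*sqrt(D*t)
t = 43 h = 154800 s
L = 2*sqrt(1.29586e-18 * 154800) = 8.958e-07 m


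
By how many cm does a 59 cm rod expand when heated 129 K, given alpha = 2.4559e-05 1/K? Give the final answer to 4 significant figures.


dL = L0 * alpha * dT
dL = 59 * 2.4559e-05 * 129
dL = 0.1869 cm


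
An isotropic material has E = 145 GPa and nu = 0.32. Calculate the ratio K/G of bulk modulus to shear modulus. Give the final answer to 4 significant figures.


G = E / (2*(1+nu))
G = 145 / (2*(1+0.32)) = 54.9242 GPa
K = E / (3*(1-2*nu))
K = 145 / (3*(1-2*0.32)) = 134.259 GPa
K/G = 134.259 / 54.9242 = 2.444


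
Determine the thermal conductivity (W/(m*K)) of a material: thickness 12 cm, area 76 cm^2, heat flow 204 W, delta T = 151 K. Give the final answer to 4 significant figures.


k = Q*L / (A*dT)
L = 0.12 m, A = 7.6e-03 m^2
k = 204 * 0.12 / (7.6e-03 * 151)
k = 21.33 W/(m*K)


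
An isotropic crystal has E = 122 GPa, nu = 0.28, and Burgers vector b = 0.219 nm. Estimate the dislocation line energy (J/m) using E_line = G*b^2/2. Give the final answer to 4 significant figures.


Step 1: G = E / (2*(1+nu))
G = 122 / (2*(1+0.28)) = 47.6563 GPa = 4.76563e+10 Pa
Step 2: E_line = G*b^2/2
b = 0.219 nm = 2.19e-10 m
E_line = 0.5 * 4.76563e+10 * (2.19e-10)^2 = 1.143e-09 J/m


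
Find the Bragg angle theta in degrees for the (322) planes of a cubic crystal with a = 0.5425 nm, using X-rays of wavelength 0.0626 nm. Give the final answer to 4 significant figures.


d = a / sqrt(h^2+k^2+l^2)
d = 0.5425 / sqrt(17) = 0.131576 nm
lambda = 2*d*sin(theta)  =>  sin(theta) = lambda / (2*d)
sin(theta) = 0.0626 / (2 * 0.131576) = 0.237886
theta = 13.76 deg


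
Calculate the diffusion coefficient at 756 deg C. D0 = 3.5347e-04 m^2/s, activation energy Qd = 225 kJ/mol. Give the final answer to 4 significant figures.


D = D0 * exp(-Qd / (R*T))
T = 1029.15 K
D = 3.5347e-04 * exp(-225e3 / (8.314 * 1029.15))
D = 1.343e-15 m^2/s


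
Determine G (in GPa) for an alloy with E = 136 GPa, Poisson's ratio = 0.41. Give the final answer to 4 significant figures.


G = E / (2*(1+nu))
G = 136 / (2*(1+0.41))
G = 48.23 GPa


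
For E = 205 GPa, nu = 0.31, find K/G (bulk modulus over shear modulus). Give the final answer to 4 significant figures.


G = E / (2*(1+nu))
G = 205 / (2*(1+0.31)) = 78.2443 GPa
K = E / (3*(1-2*nu))
K = 205 / (3*(1-2*0.31)) = 179.825 GPa
K/G = 179.825 / 78.2443 = 2.298


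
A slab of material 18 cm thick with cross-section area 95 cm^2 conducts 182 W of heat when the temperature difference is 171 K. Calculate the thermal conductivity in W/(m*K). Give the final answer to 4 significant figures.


k = Q*L / (A*dT)
L = 0.18 m, A = 9.5e-03 m^2
k = 182 * 0.18 / (9.5e-03 * 171)
k = 20.17 W/(m*K)


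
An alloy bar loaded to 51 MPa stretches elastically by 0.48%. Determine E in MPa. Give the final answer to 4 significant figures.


E = sigma / epsilon
epsilon = 0.48% = 4.8e-03
E = 51 / 4.8e-03
E = 10630 MPa


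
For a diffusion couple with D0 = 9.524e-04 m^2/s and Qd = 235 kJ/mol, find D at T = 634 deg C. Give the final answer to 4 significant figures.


D = D0 * exp(-Qd / (R*T))
T = 907.15 K
D = 9.524e-04 * exp(-235e3 / (8.314 * 907.15))
D = 2.798e-17 m^2/s


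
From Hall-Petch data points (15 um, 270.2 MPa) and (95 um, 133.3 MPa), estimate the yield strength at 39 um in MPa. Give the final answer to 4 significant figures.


sigma_y = sigma0 + k / sqrt(d)
1/sqrt(d1) = 1/sqrt(1.5e-05) = 258.199;  1/sqrt(d2) = 102.598
k = (sigma1 - sigma2) / (1/sqrt(d1) - 1/sqrt(d2)) = (270.2 - 133.3) / (258.199 - 102.598) = 0.879814 MPa*m^0.5
sigma0 = sigma1 - k/sqrt(d1) = 270.2 - 0.879814*258.199 = 43.033 MPa
sigma_y(d3) = 43.033 + 0.879814 / sqrt(3.9e-05) = 183.9 MPa


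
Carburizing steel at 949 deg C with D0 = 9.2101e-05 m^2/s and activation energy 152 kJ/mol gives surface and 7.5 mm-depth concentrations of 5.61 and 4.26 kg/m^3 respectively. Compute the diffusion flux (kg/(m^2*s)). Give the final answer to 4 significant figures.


Step 1: D = D0 * exp(-Qd/(R*T))
T = 949 + 273.15 = 1222.15 K
D = 9.2101e-05 * exp(-152e3 / (8.314 * 1222.15)) = 2.93465e-11 m^2/s
Step 2: J = D * (C1 - C2) / dx
J = 2.93465e-11 * (5.61 - 4.26) / 7.5e-03
J = 5.282e-09 kg/(m^2*s)


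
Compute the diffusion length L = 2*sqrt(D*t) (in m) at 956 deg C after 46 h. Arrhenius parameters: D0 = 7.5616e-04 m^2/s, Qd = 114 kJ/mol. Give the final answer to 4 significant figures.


Step 1: D = D0 * exp(-Qd/(R*T))
T = 1229.15 K
D = 7.5616e-04 * exp(-114e3 / (8.314 * 1229.15)) = 1.08101e-08 m^2/s
Step 2: L = 2*sqrt(D*t)
t = 46 h = 165600 s
L = 2*sqrt(1.08101e-08 * 165600) = 0.08462 m


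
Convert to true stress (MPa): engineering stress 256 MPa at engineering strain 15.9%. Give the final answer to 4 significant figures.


sigma_true = sigma_eng * (1 + epsilon_eng)
sigma_true = 256 * (1 + 0.159)
sigma_true = 296.7 MPa


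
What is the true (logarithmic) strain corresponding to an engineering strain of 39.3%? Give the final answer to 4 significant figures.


epsilon_true = ln(1 + epsilon_eng)
epsilon_true = ln(1 + 0.393)
epsilon_true = 0.3315


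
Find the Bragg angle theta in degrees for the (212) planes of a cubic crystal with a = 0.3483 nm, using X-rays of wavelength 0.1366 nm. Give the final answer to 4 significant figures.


d = a / sqrt(h^2+k^2+l^2)
d = 0.3483 / sqrt(9) = 0.1161 nm
lambda = 2*d*sin(theta)  =>  sin(theta) = lambda / (2*d)
sin(theta) = 0.1366 / (2 * 0.1161) = 0.588286
theta = 36.04 deg


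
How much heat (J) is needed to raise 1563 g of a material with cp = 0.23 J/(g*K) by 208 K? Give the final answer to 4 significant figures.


Q = m * cp * dT
Q = 1563 * 0.23 * 208
Q = 74770 J


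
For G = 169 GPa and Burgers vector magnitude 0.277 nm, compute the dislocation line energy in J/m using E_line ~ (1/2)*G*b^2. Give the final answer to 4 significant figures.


E = G*b^2/2
b = 0.277 nm = 2.77e-10 m
G = 169 GPa = 1.69e+11 Pa
E = 0.5 * 1.69e+11 * (2.77e-10)^2
E = 6.484e-09 J/m


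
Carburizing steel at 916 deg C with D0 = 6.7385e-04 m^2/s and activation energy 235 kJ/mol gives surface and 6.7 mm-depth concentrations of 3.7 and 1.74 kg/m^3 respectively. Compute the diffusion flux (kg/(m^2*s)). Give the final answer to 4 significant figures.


Step 1: D = D0 * exp(-Qd/(R*T))
T = 916 + 273.15 = 1189.15 K
D = 6.7385e-04 * exp(-235e3 / (8.314 * 1189.15)) = 3.20312e-14 m^2/s
Step 2: J = D * (C1 - C2) / dx
J = 3.20312e-14 * (3.7 - 1.74) / 6.7e-03
J = 9.37e-12 kg/(m^2*s)


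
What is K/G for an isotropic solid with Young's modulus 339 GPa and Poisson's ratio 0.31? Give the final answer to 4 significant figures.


G = E / (2*(1+nu))
G = 339 / (2*(1+0.31)) = 129.389 GPa
K = E / (3*(1-2*nu))
K = 339 / (3*(1-2*0.31)) = 297.368 GPa
K/G = 297.368 / 129.389 = 2.298


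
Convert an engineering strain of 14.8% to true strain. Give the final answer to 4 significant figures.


epsilon_true = ln(1 + epsilon_eng)
epsilon_true = ln(1 + 0.148)
epsilon_true = 0.138


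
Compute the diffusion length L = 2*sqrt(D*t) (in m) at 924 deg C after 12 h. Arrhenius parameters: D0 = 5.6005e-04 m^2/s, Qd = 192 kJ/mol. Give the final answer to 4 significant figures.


Step 1: D = D0 * exp(-Qd/(R*T))
T = 1197.15 K
D = 5.6005e-04 * exp(-192e3 / (8.314 * 1197.15)) = 2.34685e-12 m^2/s
Step 2: L = 2*sqrt(D*t)
t = 12 h = 43200 s
L = 2*sqrt(2.34685e-12 * 43200) = 6.368e-04 m


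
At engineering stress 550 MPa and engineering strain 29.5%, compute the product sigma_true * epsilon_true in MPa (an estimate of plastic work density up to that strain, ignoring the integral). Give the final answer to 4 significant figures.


sigma_true = sigma_eng * (1 + epsilon_eng)
sigma_true = 550 * (1 + 0.295) = 712.25 MPa
epsilon_true = ln(1 + epsilon_eng)
epsilon_true = ln(1 + 0.295) = 0.258511
sigma_true * epsilon_true = 712.25 * 0.258511 = 184.1 MPa


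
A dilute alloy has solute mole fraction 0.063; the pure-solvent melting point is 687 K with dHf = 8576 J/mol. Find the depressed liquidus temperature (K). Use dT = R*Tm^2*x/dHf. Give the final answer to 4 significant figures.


dT = R*Tm^2*x / dHf
dT = 8.314 * 687^2 * 0.063 / 8576
dT = 28.8257 K
T_new = 687 - 28.8257 = 658.2 K


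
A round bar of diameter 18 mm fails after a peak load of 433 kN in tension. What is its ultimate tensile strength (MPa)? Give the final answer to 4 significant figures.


A0 = pi*(d/2)^2 = pi*(18/2)^2 = 254.469 mm^2
UTS = F_max / A0 = 433*1000 / 254.469
UTS = 1702 MPa


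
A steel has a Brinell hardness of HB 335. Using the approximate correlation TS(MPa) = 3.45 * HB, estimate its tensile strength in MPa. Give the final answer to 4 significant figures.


TS (MPa) = 3.45 * HB
TS = 3.45 * 335
TS = 1156 MPa


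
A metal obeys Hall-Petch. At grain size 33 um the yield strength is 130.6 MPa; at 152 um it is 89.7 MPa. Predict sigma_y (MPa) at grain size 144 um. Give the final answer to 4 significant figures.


sigma_y = sigma0 + k / sqrt(d)
1/sqrt(d1) = 1/sqrt(3.3e-05) = 174.078;  1/sqrt(d2) = 81.1107
k = (sigma1 - sigma2) / (1/sqrt(d1) - 1/sqrt(d2)) = (130.6 - 89.7) / (174.078 - 81.1107) = 0.439941 MPa*m^0.5
sigma0 = sigma1 - k/sqrt(d1) = 130.6 - 0.439941*174.078 = 54.016 MPa
sigma_y(d3) = 54.016 + 0.439941 / sqrt(1.44e-04) = 90.68 MPa


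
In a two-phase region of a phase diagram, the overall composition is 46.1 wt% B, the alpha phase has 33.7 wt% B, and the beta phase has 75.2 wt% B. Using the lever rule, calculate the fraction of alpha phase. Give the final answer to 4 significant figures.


f_alpha = (C_beta - C0) / (C_beta - C_alpha)
f_alpha = (75.2 - 46.1) / (75.2 - 33.7)
f_alpha = 0.7012


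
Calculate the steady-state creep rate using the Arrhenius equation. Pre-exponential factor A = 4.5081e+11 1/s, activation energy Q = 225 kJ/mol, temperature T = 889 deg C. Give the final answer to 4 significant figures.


rate = A * exp(-Q / (R*T))
T = 889 + 273.15 = 1162.15 K
rate = 4.5081e+11 * exp(-225e3 / (8.314 * 1162.15))
rate = 34.73 1/s


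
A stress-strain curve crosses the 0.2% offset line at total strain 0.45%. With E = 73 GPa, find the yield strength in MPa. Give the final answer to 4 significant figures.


Offset strain = 0.002
Elastic strain at yield = total_strain - offset = 4.5e-03 - 0.002 = 2.5e-03
sigma_y = E * elastic_strain = 73000 * 2.5e-03
sigma_y = 182.5 MPa


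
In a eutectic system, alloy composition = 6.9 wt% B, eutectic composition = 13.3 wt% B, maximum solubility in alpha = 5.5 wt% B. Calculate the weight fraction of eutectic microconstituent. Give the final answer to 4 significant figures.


f_primary = (C_e - C0) / (C_e - C_alpha_max)
f_primary = (13.3 - 6.9) / (13.3 - 5.5)
f_primary = 0.820513
f_eutectic = 1 - 0.820513 = 0.1795


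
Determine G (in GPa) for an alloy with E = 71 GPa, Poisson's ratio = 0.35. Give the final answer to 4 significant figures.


G = E / (2*(1+nu))
G = 71 / (2*(1+0.35))
G = 26.3 GPa


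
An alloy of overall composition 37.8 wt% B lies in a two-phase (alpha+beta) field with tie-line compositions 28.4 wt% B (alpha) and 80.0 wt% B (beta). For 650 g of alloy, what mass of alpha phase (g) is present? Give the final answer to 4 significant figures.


f_alpha = (C_beta - C0) / (C_beta - C_alpha)
f_alpha = (80.0 - 37.8) / (80.0 - 28.4) = 0.817829
m_alpha = f_alpha * m_total = 0.817829 * 650 = 531.6 g


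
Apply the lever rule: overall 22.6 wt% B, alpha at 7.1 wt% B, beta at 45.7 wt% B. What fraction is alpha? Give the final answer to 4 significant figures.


f_alpha = (C_beta - C0) / (C_beta - C_alpha)
f_alpha = (45.7 - 22.6) / (45.7 - 7.1)
f_alpha = 0.5984


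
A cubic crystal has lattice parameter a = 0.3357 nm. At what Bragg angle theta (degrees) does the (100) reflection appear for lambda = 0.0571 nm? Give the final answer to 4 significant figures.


d = a / sqrt(h^2+k^2+l^2)
d = 0.3357 / sqrt(1) = 0.3357 nm
lambda = 2*d*sin(theta)  =>  sin(theta) = lambda / (2*d)
sin(theta) = 0.0571 / (2 * 0.3357) = 0.0850462
theta = 4.879 deg


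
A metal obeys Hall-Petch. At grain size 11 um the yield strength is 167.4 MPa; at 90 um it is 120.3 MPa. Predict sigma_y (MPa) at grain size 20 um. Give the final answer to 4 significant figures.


sigma_y = sigma0 + k / sqrt(d)
1/sqrt(d1) = 1/sqrt(1.1e-05) = 301.511;  1/sqrt(d2) = 105.409
k = (sigma1 - sigma2) / (1/sqrt(d1) - 1/sqrt(d2)) = (167.4 - 120.3) / (301.511 - 105.409) = 0.240181 MPa*m^0.5
sigma0 = sigma1 - k/sqrt(d1) = 167.4 - 0.240181*301.511 = 94.9827 MPa
sigma_y(d3) = 94.9827 + 0.240181 / sqrt(2e-05) = 148.7 MPa


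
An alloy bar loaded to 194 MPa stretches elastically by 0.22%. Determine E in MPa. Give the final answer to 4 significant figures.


E = sigma / epsilon
epsilon = 0.22% = 2.2e-03
E = 194 / 2.2e-03
E = 88180 MPa


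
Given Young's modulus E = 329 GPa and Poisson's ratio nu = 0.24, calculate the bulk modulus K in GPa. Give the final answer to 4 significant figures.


K = E / (3*(1-2*nu))
K = 329 / (3*(1-2*0.24))
K = 210.9 GPa


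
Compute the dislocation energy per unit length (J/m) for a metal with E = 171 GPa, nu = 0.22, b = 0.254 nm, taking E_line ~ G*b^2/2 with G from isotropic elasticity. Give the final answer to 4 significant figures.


Step 1: G = E / (2*(1+nu))
G = 171 / (2*(1+0.22)) = 70.082 GPa = 7.0082e+10 Pa
Step 2: E_line = G*b^2/2
b = 0.254 nm = 2.54e-10 m
E_line = 0.5 * 7.0082e+10 * (2.54e-10)^2 = 2.261e-09 J/m


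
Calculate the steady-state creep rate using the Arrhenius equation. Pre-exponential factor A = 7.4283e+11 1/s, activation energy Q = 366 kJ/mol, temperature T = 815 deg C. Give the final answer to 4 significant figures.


rate = A * exp(-Q / (R*T))
T = 815 + 273.15 = 1088.15 K
rate = 7.4283e+11 * exp(-366e3 / (8.314 * 1088.15))
rate = 2e-06 1/s


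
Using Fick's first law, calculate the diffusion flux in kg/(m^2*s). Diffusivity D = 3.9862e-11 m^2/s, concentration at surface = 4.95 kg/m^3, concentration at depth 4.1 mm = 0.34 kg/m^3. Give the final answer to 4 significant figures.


J = -D * (dC/dx) = D * (C1 - C2) / dx
J = 3.9862e-11 * (4.95 - 0.34) / 4.1e-03
J = 4.482e-08 kg/(m^2*s)


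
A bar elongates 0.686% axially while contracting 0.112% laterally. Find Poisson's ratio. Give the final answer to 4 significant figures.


nu = -epsilon_lat / epsilon_axial
Lateral strain is contraction (negative), so using magnitudes:
nu = 0.112 / 0.686
nu = 0.1633


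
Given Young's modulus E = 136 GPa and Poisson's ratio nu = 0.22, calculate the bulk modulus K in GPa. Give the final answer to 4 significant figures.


K = E / (3*(1-2*nu))
K = 136 / (3*(1-2*0.22))
K = 80.95 GPa


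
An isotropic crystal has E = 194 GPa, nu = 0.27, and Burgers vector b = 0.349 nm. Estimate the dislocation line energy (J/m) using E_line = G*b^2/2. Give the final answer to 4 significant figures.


Step 1: G = E / (2*(1+nu))
G = 194 / (2*(1+0.27)) = 76.378 GPa = 7.6378e+10 Pa
Step 2: E_line = G*b^2/2
b = 0.349 nm = 3.49e-10 m
E_line = 0.5 * 7.6378e+10 * (3.49e-10)^2 = 4.651e-09 J/m


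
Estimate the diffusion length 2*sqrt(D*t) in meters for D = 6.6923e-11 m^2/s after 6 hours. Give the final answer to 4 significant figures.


t = 6 hr = 21600 s
Diffusion length = 2*sqrt(D*t)
= 2*sqrt(6.6923e-11 * 21600)
= 2.405e-03 m


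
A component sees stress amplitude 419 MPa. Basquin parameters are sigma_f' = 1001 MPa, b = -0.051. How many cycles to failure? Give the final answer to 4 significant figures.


sigma_a = sigma_f' * (2*Nf)^b
2*Nf = (sigma_a / sigma_f')^(1/b)
2*Nf = (419 / 1001)^(1/-0.051)
2*Nf = 2.60663e+07
Nf = 1.303e+07 cycles


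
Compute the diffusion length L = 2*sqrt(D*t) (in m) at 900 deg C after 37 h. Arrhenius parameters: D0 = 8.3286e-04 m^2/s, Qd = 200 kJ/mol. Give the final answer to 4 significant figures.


Step 1: D = D0 * exp(-Qd/(R*T))
T = 1173.15 K
D = 8.3286e-04 * exp(-200e3 / (8.314 * 1173.15)) = 1.03568e-12 m^2/s
Step 2: L = 2*sqrt(D*t)
t = 37 h = 133200 s
L = 2*sqrt(1.03568e-12 * 133200) = 7.428e-04 m


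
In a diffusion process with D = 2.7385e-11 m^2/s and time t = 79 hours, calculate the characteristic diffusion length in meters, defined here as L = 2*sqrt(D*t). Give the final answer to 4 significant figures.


t = 79 hr = 284400 s
Diffusion length = 2*sqrt(D*t)
= 2*sqrt(2.7385e-11 * 284400)
= 5.582e-03 m


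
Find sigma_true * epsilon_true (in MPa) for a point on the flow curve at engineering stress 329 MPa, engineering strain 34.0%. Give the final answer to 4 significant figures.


sigma_true = sigma_eng * (1 + epsilon_eng)
sigma_true = 329 * (1 + 0.34) = 440.86 MPa
epsilon_true = ln(1 + epsilon_eng)
epsilon_true = ln(1 + 0.34) = 0.29267
sigma_true * epsilon_true = 440.86 * 0.29267 = 129 MPa


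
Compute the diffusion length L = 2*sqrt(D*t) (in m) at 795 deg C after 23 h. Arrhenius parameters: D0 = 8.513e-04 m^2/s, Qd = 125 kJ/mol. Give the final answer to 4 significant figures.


Step 1: D = D0 * exp(-Qd/(R*T))
T = 1068.15 K
D = 8.513e-04 * exp(-125e3 / (8.314 * 1068.15)) = 6.5632e-10 m^2/s
Step 2: L = 2*sqrt(D*t)
t = 23 h = 82800 s
L = 2*sqrt(6.5632e-10 * 82800) = 0.01474 m


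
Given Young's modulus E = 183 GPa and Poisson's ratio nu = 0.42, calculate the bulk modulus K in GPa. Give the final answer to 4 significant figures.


K = E / (3*(1-2*nu))
K = 183 / (3*(1-2*0.42))
K = 381.3 GPa


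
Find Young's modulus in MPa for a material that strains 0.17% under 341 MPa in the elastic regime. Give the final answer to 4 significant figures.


E = sigma / epsilon
epsilon = 0.17% = 1.7e-03
E = 341 / 1.7e-03
E = 200600 MPa


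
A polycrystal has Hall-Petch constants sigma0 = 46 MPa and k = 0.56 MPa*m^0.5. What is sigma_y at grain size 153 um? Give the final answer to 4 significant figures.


sigma_y = sigma0 + k / sqrt(d)
d = 153 um = 1.53e-04 m
sigma_y = 46 + 0.56 / sqrt(1.53e-04)
sigma_y = 91.27 MPa


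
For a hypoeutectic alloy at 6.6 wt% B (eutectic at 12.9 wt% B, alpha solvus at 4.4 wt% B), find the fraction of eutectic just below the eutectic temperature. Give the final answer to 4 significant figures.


f_primary = (C_e - C0) / (C_e - C_alpha_max)
f_primary = (12.9 - 6.6) / (12.9 - 4.4)
f_primary = 0.741176
f_eutectic = 1 - 0.741176 = 0.2588


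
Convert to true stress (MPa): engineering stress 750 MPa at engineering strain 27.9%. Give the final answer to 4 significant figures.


sigma_true = sigma_eng * (1 + epsilon_eng)
sigma_true = 750 * (1 + 0.279)
sigma_true = 959.3 MPa


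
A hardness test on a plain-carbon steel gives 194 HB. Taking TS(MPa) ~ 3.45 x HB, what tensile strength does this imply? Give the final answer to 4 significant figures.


TS (MPa) = 3.45 * HB
TS = 3.45 * 194
TS = 669.3 MPa


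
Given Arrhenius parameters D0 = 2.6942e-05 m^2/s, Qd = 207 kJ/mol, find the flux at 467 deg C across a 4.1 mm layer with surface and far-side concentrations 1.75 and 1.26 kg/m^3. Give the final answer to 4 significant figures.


Step 1: D = D0 * exp(-Qd/(R*T))
T = 467 + 273.15 = 740.15 K
D = 2.6942e-05 * exp(-207e3 / (8.314 * 740.15)) = 6.62646e-20 m^2/s
Step 2: J = D * (C1 - C2) / dx
J = 6.62646e-20 * (1.75 - 1.26) / 4.1e-03
J = 7.919e-18 kg/(m^2*s)


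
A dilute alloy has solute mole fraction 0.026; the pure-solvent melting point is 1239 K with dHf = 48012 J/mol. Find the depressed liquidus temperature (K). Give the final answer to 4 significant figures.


dT = R*Tm^2*x / dHf
dT = 8.314 * 1239^2 * 0.026 / 48012
dT = 6.91156 K
T_new = 1239 - 6.91156 = 1232 K


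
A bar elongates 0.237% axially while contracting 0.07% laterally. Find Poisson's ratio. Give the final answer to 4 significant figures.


nu = -epsilon_lat / epsilon_axial
Lateral strain is contraction (negative), so using magnitudes:
nu = 0.07 / 0.237
nu = 0.2954


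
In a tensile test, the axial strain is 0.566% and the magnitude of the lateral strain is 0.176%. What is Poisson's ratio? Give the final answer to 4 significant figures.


nu = -epsilon_lat / epsilon_axial
Lateral strain is contraction (negative), so using magnitudes:
nu = 0.176 / 0.566
nu = 0.311


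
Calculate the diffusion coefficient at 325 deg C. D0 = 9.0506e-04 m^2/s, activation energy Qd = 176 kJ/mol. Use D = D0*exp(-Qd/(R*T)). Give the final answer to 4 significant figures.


D = D0 * exp(-Qd / (R*T))
T = 598.15 K
D = 9.0506e-04 * exp(-176e3 / (8.314 * 598.15))
D = 3.86e-19 m^2/s


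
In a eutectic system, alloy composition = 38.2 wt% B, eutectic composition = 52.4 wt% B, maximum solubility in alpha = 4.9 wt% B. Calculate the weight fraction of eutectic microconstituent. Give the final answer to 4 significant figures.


f_primary = (C_e - C0) / (C_e - C_alpha_max)
f_primary = (52.4 - 38.2) / (52.4 - 4.9)
f_primary = 0.298947
f_eutectic = 1 - 0.298947 = 0.7011


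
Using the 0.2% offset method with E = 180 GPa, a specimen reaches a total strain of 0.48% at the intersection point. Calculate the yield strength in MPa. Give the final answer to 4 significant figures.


Offset strain = 0.002
Elastic strain at yield = total_strain - offset = 4.8e-03 - 0.002 = 2.8e-03
sigma_y = E * elastic_strain = 180000 * 2.8e-03
sigma_y = 504 MPa


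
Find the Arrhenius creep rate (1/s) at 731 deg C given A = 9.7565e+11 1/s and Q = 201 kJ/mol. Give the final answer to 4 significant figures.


rate = A * exp(-Q / (R*T))
T = 731 + 273.15 = 1004.15 K
rate = 9.7565e+11 * exp(-201e3 / (8.314 * 1004.15))
rate = 34.13 1/s


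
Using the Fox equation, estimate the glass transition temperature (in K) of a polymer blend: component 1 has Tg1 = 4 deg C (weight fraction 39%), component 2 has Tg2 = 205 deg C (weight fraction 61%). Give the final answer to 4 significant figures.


1/Tg = w1/Tg1 + w2/Tg2 (in Kelvin)
Tg1 = 277.15 K, Tg2 = 478.15 K
1/Tg = 0.39/277.15 + 0.61/478.15
Tg = 372.7 K


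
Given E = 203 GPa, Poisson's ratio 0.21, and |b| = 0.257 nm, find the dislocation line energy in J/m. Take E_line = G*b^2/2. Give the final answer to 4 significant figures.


Step 1: G = E / (2*(1+nu))
G = 203 / (2*(1+0.21)) = 83.8843 GPa = 8.38843e+10 Pa
Step 2: E_line = G*b^2/2
b = 0.257 nm = 2.57e-10 m
E_line = 0.5 * 8.38843e+10 * (2.57e-10)^2 = 2.77e-09 J/m


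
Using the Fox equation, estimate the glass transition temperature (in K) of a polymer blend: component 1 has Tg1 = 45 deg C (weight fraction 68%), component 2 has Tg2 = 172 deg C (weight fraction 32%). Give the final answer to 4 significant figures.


1/Tg = w1/Tg1 + w2/Tg2 (in Kelvin)
Tg1 = 318.15 K, Tg2 = 445.15 K
1/Tg = 0.68/318.15 + 0.32/445.15
Tg = 350.1 K


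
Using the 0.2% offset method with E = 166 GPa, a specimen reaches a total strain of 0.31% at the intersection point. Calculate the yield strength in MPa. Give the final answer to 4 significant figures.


Offset strain = 0.002
Elastic strain at yield = total_strain - offset = 3.1e-03 - 0.002 = 1.1e-03
sigma_y = E * elastic_strain = 166000 * 1.1e-03
sigma_y = 182.6 MPa
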